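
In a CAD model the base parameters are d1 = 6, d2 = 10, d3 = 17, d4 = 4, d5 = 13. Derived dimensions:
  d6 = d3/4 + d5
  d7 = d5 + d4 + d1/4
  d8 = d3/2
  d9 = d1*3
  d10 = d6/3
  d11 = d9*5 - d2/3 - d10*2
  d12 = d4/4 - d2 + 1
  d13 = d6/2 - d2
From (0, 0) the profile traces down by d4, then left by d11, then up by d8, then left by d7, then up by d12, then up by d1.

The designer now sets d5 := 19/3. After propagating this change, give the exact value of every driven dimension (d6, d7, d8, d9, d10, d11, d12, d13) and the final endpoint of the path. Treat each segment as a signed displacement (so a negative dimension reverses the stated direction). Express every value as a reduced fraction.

d6 = 127/12
d7 = 71/6
d8 = 17/2
d9 = 18
d10 = 127/36
d11 = 1433/18
d12 = -8
d13 = -113/24
endpoint = (-823/9, 5/2)

Apply edit: d5 := 19/3
  d6 = d3/4 + d5 = 127/12
  d7 = d5 + d4 + d1/4 = 71/6
  d8 = d3/2 = 17/2
  d9 = d1*3 = 18
  d10 = d6/3 = 127/36
  d11 = d9*5 - d2/3 - d10*2 = 1433/18
  d12 = d4/4 - d2 + 1 = -8
  d13 = d6/2 - d2 = -113/24
Walk from origin (0, 0):
  seg 1: down by d4 = 4 → (0, -4)
  seg 2: left by d11 = 1433/18 → (-1433/18, -4)
  seg 3: up by d8 = 17/2 → (-1433/18, 9/2)
  seg 4: left by d7 = 71/6 → (-823/9, 9/2)
  seg 5: up by d12 = -8 → (-823/9, -7/2)
  seg 6: up by d1 = 6 → (-823/9, 5/2)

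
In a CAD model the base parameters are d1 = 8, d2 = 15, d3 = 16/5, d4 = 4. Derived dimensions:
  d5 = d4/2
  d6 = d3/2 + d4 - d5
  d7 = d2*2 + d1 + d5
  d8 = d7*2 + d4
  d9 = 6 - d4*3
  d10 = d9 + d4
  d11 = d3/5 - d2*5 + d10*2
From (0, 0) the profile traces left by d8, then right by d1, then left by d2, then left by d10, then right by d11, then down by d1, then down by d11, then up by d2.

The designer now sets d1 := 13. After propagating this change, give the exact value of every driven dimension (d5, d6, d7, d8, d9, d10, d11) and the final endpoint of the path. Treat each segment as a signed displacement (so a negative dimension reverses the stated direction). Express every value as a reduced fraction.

d5 = 2
d6 = 18/5
d7 = 45
d8 = 94
d9 = -6
d10 = -2
d11 = -1959/25
endpoint = (-4309/25, 2009/25)

Apply edit: d1 := 13
  d5 = d4/2 = 2
  d6 = d3/2 + d4 - d5 = 18/5
  d7 = d2*2 + d1 + d5 = 45
  d8 = d7*2 + d4 = 94
  d9 = 6 - d4*3 = -6
  d10 = d9 + d4 = -2
  d11 = d3/5 - d2*5 + d10*2 = -1959/25
Walk from origin (0, 0):
  seg 1: left by d8 = 94 → (-94, 0)
  seg 2: right by d1 = 13 → (-81, 0)
  seg 3: left by d2 = 15 → (-96, 0)
  seg 4: left by d10 = -2 → (-94, 0)
  seg 5: right by d11 = -1959/25 → (-4309/25, 0)
  seg 6: down by d1 = 13 → (-4309/25, -13)
  seg 7: down by d11 = -1959/25 → (-4309/25, 1634/25)
  seg 8: up by d2 = 15 → (-4309/25, 2009/25)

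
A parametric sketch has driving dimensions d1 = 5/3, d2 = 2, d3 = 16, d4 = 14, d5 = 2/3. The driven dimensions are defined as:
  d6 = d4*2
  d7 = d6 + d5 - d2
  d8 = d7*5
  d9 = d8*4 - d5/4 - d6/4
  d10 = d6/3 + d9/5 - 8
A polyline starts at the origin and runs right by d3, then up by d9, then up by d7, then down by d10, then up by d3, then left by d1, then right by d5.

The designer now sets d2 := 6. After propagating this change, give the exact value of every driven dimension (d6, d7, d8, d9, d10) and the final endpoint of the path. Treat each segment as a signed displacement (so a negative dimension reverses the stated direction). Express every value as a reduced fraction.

Apply edit: d2 := 6
  d6 = d4*2 = 28
  d7 = d6 + d5 - d2 = 68/3
  d8 = d7*5 = 340/3
  d9 = d8*4 - d5/4 - d6/4 = 2677/6
  d10 = d6/3 + d9/5 - 8 = 2717/30
Walk from origin (0, 0):
  seg 1: right by d3 = 16 → (16, 0)
  seg 2: up by d9 = 2677/6 → (16, 2677/6)
  seg 3: up by d7 = 68/3 → (16, 2813/6)
  seg 4: down by d10 = 2717/30 → (16, 5674/15)
  seg 5: up by d3 = 16 → (16, 5914/15)
  seg 6: left by d1 = 5/3 → (43/3, 5914/15)
  seg 7: right by d5 = 2/3 → (15, 5914/15)

d6 = 28
d7 = 68/3
d8 = 340/3
d9 = 2677/6
d10 = 2717/30
endpoint = (15, 5914/15)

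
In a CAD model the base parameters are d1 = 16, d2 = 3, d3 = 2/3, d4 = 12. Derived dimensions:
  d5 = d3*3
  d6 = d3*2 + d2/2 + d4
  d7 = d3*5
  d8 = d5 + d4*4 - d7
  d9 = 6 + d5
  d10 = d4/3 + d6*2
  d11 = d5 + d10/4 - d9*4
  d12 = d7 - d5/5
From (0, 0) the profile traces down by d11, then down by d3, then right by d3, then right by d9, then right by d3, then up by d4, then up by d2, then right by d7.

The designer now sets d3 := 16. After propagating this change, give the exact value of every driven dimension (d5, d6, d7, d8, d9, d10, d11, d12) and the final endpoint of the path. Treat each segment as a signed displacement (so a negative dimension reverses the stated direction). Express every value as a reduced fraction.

d5 = 48
d6 = 91/2
d7 = 80
d8 = 16
d9 = 54
d10 = 95
d11 = -577/4
d12 = 352/5
endpoint = (166, 573/4)

Apply edit: d3 := 16
  d5 = d3*3 = 48
  d6 = d3*2 + d2/2 + d4 = 91/2
  d7 = d3*5 = 80
  d8 = d5 + d4*4 - d7 = 16
  d9 = 6 + d5 = 54
  d10 = d4/3 + d6*2 = 95
  d11 = d5 + d10/4 - d9*4 = -577/4
  d12 = d7 - d5/5 = 352/5
Walk from origin (0, 0):
  seg 1: down by d11 = -577/4 → (0, 577/4)
  seg 2: down by d3 = 16 → (0, 513/4)
  seg 3: right by d3 = 16 → (16, 513/4)
  seg 4: right by d9 = 54 → (70, 513/4)
  seg 5: right by d3 = 16 → (86, 513/4)
  seg 6: up by d4 = 12 → (86, 561/4)
  seg 7: up by d2 = 3 → (86, 573/4)
  seg 8: right by d7 = 80 → (166, 573/4)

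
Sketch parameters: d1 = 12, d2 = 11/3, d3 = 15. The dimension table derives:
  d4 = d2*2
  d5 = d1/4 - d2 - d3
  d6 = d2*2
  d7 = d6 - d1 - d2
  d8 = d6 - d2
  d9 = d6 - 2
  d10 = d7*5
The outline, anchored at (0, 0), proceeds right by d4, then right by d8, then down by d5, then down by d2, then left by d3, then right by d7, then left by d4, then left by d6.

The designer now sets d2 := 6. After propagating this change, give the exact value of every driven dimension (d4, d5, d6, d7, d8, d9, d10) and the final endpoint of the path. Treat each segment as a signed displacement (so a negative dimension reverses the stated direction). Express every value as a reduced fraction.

d4 = 12
d5 = -18
d6 = 12
d7 = -6
d8 = 6
d9 = 10
d10 = -30
endpoint = (-27, 12)

Apply edit: d2 := 6
  d4 = d2*2 = 12
  d5 = d1/4 - d2 - d3 = -18
  d6 = d2*2 = 12
  d7 = d6 - d1 - d2 = -6
  d8 = d6 - d2 = 6
  d9 = d6 - 2 = 10
  d10 = d7*5 = -30
Walk from origin (0, 0):
  seg 1: right by d4 = 12 → (12, 0)
  seg 2: right by d8 = 6 → (18, 0)
  seg 3: down by d5 = -18 → (18, 18)
  seg 4: down by d2 = 6 → (18, 12)
  seg 5: left by d3 = 15 → (3, 12)
  seg 6: right by d7 = -6 → (-3, 12)
  seg 7: left by d4 = 12 → (-15, 12)
  seg 8: left by d6 = 12 → (-27, 12)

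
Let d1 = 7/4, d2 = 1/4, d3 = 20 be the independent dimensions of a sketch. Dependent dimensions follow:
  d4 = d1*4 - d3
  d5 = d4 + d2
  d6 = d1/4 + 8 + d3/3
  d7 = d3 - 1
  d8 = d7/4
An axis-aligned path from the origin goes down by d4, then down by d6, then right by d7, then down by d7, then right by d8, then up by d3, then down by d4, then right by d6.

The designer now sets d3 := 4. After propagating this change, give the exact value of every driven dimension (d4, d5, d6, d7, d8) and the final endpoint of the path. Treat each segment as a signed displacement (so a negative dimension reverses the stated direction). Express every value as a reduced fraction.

d4 = 3
d5 = 13/4
d6 = 469/48
d7 = 3
d8 = 3/4
endpoint = (649/48, -709/48)

Apply edit: d3 := 4
  d4 = d1*4 - d3 = 3
  d5 = d4 + d2 = 13/4
  d6 = d1/4 + 8 + d3/3 = 469/48
  d7 = d3 - 1 = 3
  d8 = d7/4 = 3/4
Walk from origin (0, 0):
  seg 1: down by d4 = 3 → (0, -3)
  seg 2: down by d6 = 469/48 → (0, -613/48)
  seg 3: right by d7 = 3 → (3, -613/48)
  seg 4: down by d7 = 3 → (3, -757/48)
  seg 5: right by d8 = 3/4 → (15/4, -757/48)
  seg 6: up by d3 = 4 → (15/4, -565/48)
  seg 7: down by d4 = 3 → (15/4, -709/48)
  seg 8: right by d6 = 469/48 → (649/48, -709/48)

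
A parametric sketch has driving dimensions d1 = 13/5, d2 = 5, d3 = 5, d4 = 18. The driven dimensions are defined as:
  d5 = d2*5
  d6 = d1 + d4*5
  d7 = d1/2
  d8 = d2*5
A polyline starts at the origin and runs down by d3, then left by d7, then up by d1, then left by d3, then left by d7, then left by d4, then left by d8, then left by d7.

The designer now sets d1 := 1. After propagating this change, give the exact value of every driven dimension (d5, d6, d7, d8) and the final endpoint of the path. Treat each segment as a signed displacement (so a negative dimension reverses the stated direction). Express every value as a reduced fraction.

Apply edit: d1 := 1
  d5 = d2*5 = 25
  d6 = d1 + d4*5 = 91
  d7 = d1/2 = 1/2
  d8 = d2*5 = 25
Walk from origin (0, 0):
  seg 1: down by d3 = 5 → (0, -5)
  seg 2: left by d7 = 1/2 → (-1/2, -5)
  seg 3: up by d1 = 1 → (-1/2, -4)
  seg 4: left by d3 = 5 → (-11/2, -4)
  seg 5: left by d7 = 1/2 → (-6, -4)
  seg 6: left by d4 = 18 → (-24, -4)
  seg 7: left by d8 = 25 → (-49, -4)
  seg 8: left by d7 = 1/2 → (-99/2, -4)

d5 = 25
d6 = 91
d7 = 1/2
d8 = 25
endpoint = (-99/2, -4)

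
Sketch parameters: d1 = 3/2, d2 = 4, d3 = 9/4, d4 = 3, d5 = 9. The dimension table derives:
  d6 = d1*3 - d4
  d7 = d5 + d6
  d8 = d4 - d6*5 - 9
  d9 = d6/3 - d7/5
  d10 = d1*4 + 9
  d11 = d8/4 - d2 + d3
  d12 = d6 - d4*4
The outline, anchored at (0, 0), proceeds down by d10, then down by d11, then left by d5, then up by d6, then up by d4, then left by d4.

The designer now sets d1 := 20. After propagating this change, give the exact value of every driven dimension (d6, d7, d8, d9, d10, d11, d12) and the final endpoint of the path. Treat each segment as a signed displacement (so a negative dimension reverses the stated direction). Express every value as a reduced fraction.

d6 = 57
d7 = 66
d8 = -291
d9 = 29/5
d10 = 89
d11 = -149/2
d12 = 45
endpoint = (-12, 91/2)

Apply edit: d1 := 20
  d6 = d1*3 - d4 = 57
  d7 = d5 + d6 = 66
  d8 = d4 - d6*5 - 9 = -291
  d9 = d6/3 - d7/5 = 29/5
  d10 = d1*4 + 9 = 89
  d11 = d8/4 - d2 + d3 = -149/2
  d12 = d6 - d4*4 = 45
Walk from origin (0, 0):
  seg 1: down by d10 = 89 → (0, -89)
  seg 2: down by d11 = -149/2 → (0, -29/2)
  seg 3: left by d5 = 9 → (-9, -29/2)
  seg 4: up by d6 = 57 → (-9, 85/2)
  seg 5: up by d4 = 3 → (-9, 91/2)
  seg 6: left by d4 = 3 → (-12, 91/2)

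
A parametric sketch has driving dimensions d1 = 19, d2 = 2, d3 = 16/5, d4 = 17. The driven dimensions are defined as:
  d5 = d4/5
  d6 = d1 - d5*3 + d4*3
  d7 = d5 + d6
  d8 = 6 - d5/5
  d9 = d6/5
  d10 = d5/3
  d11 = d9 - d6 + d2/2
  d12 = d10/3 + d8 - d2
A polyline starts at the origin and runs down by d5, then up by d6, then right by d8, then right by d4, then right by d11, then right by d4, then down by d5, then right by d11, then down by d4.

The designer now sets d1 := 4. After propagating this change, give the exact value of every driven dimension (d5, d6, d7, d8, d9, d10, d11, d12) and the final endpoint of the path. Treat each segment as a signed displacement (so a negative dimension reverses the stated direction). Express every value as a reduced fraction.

d5 = 17/5
d6 = 224/5
d7 = 241/5
d8 = 133/25
d9 = 224/25
d10 = 17/15
d11 = -871/25
d12 = 832/225
endpoint = (-759/25, 21)

Apply edit: d1 := 4
  d5 = d4/5 = 17/5
  d6 = d1 - d5*3 + d4*3 = 224/5
  d7 = d5 + d6 = 241/5
  d8 = 6 - d5/5 = 133/25
  d9 = d6/5 = 224/25
  d10 = d5/3 = 17/15
  d11 = d9 - d6 + d2/2 = -871/25
  d12 = d10/3 + d8 - d2 = 832/225
Walk from origin (0, 0):
  seg 1: down by d5 = 17/5 → (0, -17/5)
  seg 2: up by d6 = 224/5 → (0, 207/5)
  seg 3: right by d8 = 133/25 → (133/25, 207/5)
  seg 4: right by d4 = 17 → (558/25, 207/5)
  seg 5: right by d11 = -871/25 → (-313/25, 207/5)
  seg 6: right by d4 = 17 → (112/25, 207/5)
  seg 7: down by d5 = 17/5 → (112/25, 38)
  seg 8: right by d11 = -871/25 → (-759/25, 38)
  seg 9: down by d4 = 17 → (-759/25, 21)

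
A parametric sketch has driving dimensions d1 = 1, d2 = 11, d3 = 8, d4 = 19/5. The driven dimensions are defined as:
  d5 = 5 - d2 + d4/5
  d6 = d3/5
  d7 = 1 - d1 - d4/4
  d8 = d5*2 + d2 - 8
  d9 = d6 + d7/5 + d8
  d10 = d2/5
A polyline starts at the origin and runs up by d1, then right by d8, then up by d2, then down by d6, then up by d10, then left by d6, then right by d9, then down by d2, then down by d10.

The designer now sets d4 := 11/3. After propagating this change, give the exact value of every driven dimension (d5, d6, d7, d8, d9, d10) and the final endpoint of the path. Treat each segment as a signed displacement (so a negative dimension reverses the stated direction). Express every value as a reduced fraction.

Apply edit: d4 := 11/3
  d5 = 5 - d2 + d4/5 = -79/15
  d6 = d3/5 = 8/5
  d7 = 1 - d1 - d4/4 = -11/12
  d8 = d5*2 + d2 - 8 = -113/15
  d9 = d6 + d7/5 + d8 = -367/60
  d10 = d2/5 = 11/5
Walk from origin (0, 0):
  seg 1: up by d1 = 1 → (0, 1)
  seg 2: right by d8 = -113/15 → (-113/15, 1)
  seg 3: up by d2 = 11 → (-113/15, 12)
  seg 4: down by d6 = 8/5 → (-113/15, 52/5)
  seg 5: up by d10 = 11/5 → (-113/15, 63/5)
  seg 6: left by d6 = 8/5 → (-137/15, 63/5)
  seg 7: right by d9 = -367/60 → (-61/4, 63/5)
  seg 8: down by d2 = 11 → (-61/4, 8/5)
  seg 9: down by d10 = 11/5 → (-61/4, -3/5)

d5 = -79/15
d6 = 8/5
d7 = -11/12
d8 = -113/15
d9 = -367/60
d10 = 11/5
endpoint = (-61/4, -3/5)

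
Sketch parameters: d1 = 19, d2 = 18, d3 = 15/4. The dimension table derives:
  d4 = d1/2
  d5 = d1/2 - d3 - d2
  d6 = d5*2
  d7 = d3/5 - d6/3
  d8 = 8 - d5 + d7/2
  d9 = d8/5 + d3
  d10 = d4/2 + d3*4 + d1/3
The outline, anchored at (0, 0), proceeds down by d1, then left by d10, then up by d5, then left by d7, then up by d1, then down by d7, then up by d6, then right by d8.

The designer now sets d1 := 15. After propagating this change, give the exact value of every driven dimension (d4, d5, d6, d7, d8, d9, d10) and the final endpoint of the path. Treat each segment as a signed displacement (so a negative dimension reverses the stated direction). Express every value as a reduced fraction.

Apply edit: d1 := 15
  d4 = d1/2 = 15/2
  d5 = d1/2 - d3 - d2 = -57/4
  d6 = d5*2 = -57/2
  d7 = d3/5 - d6/3 = 41/4
  d8 = 8 - d5 + d7/2 = 219/8
  d9 = d8/5 + d3 = 369/40
  d10 = d4/2 + d3*4 + d1/3 = 95/4
Walk from origin (0, 0):
  seg 1: down by d1 = 15 → (0, -15)
  seg 2: left by d10 = 95/4 → (-95/4, -15)
  seg 3: up by d5 = -57/4 → (-95/4, -117/4)
  seg 4: left by d7 = 41/4 → (-34, -117/4)
  seg 5: up by d1 = 15 → (-34, -57/4)
  seg 6: down by d7 = 41/4 → (-34, -49/2)
  seg 7: up by d6 = -57/2 → (-34, -53)
  seg 8: right by d8 = 219/8 → (-53/8, -53)

d4 = 15/2
d5 = -57/4
d6 = -57/2
d7 = 41/4
d8 = 219/8
d9 = 369/40
d10 = 95/4
endpoint = (-53/8, -53)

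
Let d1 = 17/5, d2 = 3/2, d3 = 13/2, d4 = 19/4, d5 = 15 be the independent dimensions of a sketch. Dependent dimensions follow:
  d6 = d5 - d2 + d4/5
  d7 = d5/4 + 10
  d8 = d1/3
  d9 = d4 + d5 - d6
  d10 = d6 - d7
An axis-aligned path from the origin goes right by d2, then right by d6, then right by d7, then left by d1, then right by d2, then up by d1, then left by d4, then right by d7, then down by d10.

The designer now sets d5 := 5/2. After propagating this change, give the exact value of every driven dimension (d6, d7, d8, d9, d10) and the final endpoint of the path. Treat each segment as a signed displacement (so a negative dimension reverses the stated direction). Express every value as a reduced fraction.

d6 = 39/20
d7 = 85/8
d8 = 17/15
d9 = 53/10
d10 = -347/40
endpoint = (361/20, 483/40)

Apply edit: d5 := 5/2
  d6 = d5 - d2 + d4/5 = 39/20
  d7 = d5/4 + 10 = 85/8
  d8 = d1/3 = 17/15
  d9 = d4 + d5 - d6 = 53/10
  d10 = d6 - d7 = -347/40
Walk from origin (0, 0):
  seg 1: right by d2 = 3/2 → (3/2, 0)
  seg 2: right by d6 = 39/20 → (69/20, 0)
  seg 3: right by d7 = 85/8 → (563/40, 0)
  seg 4: left by d1 = 17/5 → (427/40, 0)
  seg 5: right by d2 = 3/2 → (487/40, 0)
  seg 6: up by d1 = 17/5 → (487/40, 17/5)
  seg 7: left by d4 = 19/4 → (297/40, 17/5)
  seg 8: right by d7 = 85/8 → (361/20, 17/5)
  seg 9: down by d10 = -347/40 → (361/20, 483/40)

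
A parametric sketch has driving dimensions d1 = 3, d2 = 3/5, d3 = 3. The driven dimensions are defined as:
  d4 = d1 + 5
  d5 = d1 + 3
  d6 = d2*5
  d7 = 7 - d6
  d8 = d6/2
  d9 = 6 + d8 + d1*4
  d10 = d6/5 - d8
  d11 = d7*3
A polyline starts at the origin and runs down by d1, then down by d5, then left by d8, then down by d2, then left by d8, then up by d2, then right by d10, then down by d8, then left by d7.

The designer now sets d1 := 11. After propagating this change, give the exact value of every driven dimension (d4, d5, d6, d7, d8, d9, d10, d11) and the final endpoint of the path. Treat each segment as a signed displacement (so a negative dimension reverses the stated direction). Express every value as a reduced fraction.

d4 = 16
d5 = 14
d6 = 3
d7 = 4
d8 = 3/2
d9 = 103/2
d10 = -9/10
d11 = 12
endpoint = (-79/10, -53/2)

Apply edit: d1 := 11
  d4 = d1 + 5 = 16
  d5 = d1 + 3 = 14
  d6 = d2*5 = 3
  d7 = 7 - d6 = 4
  d8 = d6/2 = 3/2
  d9 = 6 + d8 + d1*4 = 103/2
  d10 = d6/5 - d8 = -9/10
  d11 = d7*3 = 12
Walk from origin (0, 0):
  seg 1: down by d1 = 11 → (0, -11)
  seg 2: down by d5 = 14 → (0, -25)
  seg 3: left by d8 = 3/2 → (-3/2, -25)
  seg 4: down by d2 = 3/5 → (-3/2, -128/5)
  seg 5: left by d8 = 3/2 → (-3, -128/5)
  seg 6: up by d2 = 3/5 → (-3, -25)
  seg 7: right by d10 = -9/10 → (-39/10, -25)
  seg 8: down by d8 = 3/2 → (-39/10, -53/2)
  seg 9: left by d7 = 4 → (-79/10, -53/2)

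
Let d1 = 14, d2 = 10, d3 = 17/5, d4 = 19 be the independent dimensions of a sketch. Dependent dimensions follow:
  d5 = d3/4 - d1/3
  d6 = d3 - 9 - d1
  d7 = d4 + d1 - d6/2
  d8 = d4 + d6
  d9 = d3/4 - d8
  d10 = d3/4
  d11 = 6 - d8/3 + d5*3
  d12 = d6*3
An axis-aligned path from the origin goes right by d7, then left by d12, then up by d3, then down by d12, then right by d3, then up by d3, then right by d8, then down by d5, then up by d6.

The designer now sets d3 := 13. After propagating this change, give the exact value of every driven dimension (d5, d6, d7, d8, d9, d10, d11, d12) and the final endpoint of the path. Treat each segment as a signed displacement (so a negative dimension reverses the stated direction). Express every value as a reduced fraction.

Apply edit: d3 := 13
  d5 = d3/4 - d1/3 = -17/12
  d6 = d3 - 9 - d1 = -10
  d7 = d4 + d1 - d6/2 = 38
  d8 = d4 + d6 = 9
  d9 = d3/4 - d8 = -23/4
  d10 = d3/4 = 13/4
  d11 = 6 - d8/3 + d5*3 = -5/4
  d12 = d6*3 = -30
Walk from origin (0, 0):
  seg 1: right by d7 = 38 → (38, 0)
  seg 2: left by d12 = -30 → (68, 0)
  seg 3: up by d3 = 13 → (68, 13)
  seg 4: down by d12 = -30 → (68, 43)
  seg 5: right by d3 = 13 → (81, 43)
  seg 6: up by d3 = 13 → (81, 56)
  seg 7: right by d8 = 9 → (90, 56)
  seg 8: down by d5 = -17/12 → (90, 689/12)
  seg 9: up by d6 = -10 → (90, 569/12)

d5 = -17/12
d6 = -10
d7 = 38
d8 = 9
d9 = -23/4
d10 = 13/4
d11 = -5/4
d12 = -30
endpoint = (90, 569/12)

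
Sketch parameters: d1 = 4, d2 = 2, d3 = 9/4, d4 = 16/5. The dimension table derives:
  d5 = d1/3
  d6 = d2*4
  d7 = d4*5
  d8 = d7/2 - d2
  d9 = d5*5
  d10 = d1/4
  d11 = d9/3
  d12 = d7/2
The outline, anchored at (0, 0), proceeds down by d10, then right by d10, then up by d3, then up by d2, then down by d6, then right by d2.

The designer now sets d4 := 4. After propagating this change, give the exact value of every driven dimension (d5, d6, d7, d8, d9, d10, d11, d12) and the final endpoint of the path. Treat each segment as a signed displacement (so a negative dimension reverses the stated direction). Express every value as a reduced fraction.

d5 = 4/3
d6 = 8
d7 = 20
d8 = 8
d9 = 20/3
d10 = 1
d11 = 20/9
d12 = 10
endpoint = (3, -19/4)

Apply edit: d4 := 4
  d5 = d1/3 = 4/3
  d6 = d2*4 = 8
  d7 = d4*5 = 20
  d8 = d7/2 - d2 = 8
  d9 = d5*5 = 20/3
  d10 = d1/4 = 1
  d11 = d9/3 = 20/9
  d12 = d7/2 = 10
Walk from origin (0, 0):
  seg 1: down by d10 = 1 → (0, -1)
  seg 2: right by d10 = 1 → (1, -1)
  seg 3: up by d3 = 9/4 → (1, 5/4)
  seg 4: up by d2 = 2 → (1, 13/4)
  seg 5: down by d6 = 8 → (1, -19/4)
  seg 6: right by d2 = 2 → (3, -19/4)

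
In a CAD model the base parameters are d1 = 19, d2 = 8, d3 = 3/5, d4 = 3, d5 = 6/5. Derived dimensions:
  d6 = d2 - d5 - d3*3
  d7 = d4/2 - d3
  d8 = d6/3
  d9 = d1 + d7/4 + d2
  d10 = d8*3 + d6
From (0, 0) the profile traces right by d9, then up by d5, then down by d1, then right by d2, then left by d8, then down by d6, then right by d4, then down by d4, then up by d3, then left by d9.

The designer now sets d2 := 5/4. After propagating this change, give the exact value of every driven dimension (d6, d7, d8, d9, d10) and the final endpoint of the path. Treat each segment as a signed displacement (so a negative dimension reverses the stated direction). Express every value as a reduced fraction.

Apply edit: d2 := 5/4
  d6 = d2 - d5 - d3*3 = -7/4
  d7 = d4/2 - d3 = 9/10
  d8 = d6/3 = -7/12
  d9 = d1 + d7/4 + d2 = 819/40
  d10 = d8*3 + d6 = -7/2
Walk from origin (0, 0):
  seg 1: right by d9 = 819/40 → (819/40, 0)
  seg 2: up by d5 = 6/5 → (819/40, 6/5)
  seg 3: down by d1 = 19 → (819/40, -89/5)
  seg 4: right by d2 = 5/4 → (869/40, -89/5)
  seg 5: left by d8 = -7/12 → (2677/120, -89/5)
  seg 6: down by d6 = -7/4 → (2677/120, -321/20)
  seg 7: right by d4 = 3 → (3037/120, -321/20)
  seg 8: down by d4 = 3 → (3037/120, -381/20)
  seg 9: up by d3 = 3/5 → (3037/120, -369/20)
  seg 10: left by d9 = 819/40 → (29/6, -369/20)

d6 = -7/4
d7 = 9/10
d8 = -7/12
d9 = 819/40
d10 = -7/2
endpoint = (29/6, -369/20)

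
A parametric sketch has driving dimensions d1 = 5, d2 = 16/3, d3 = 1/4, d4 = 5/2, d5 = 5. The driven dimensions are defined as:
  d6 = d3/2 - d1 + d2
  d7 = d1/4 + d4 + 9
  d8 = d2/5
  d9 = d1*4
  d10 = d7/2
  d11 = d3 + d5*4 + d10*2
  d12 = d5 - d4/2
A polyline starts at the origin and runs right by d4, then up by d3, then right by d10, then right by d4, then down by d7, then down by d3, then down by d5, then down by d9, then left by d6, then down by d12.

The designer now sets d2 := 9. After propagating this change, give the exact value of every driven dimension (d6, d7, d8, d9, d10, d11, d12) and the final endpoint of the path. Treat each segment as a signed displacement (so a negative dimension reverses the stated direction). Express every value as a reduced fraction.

Apply edit: d2 := 9
  d6 = d3/2 - d1 + d2 = 33/8
  d7 = d1/4 + d4 + 9 = 51/4
  d8 = d2/5 = 9/5
  d9 = d1*4 = 20
  d10 = d7/2 = 51/8
  d11 = d3 + d5*4 + d10*2 = 33
  d12 = d5 - d4/2 = 15/4
Walk from origin (0, 0):
  seg 1: right by d4 = 5/2 → (5/2, 0)
  seg 2: up by d3 = 1/4 → (5/2, 1/4)
  seg 3: right by d10 = 51/8 → (71/8, 1/4)
  seg 4: right by d4 = 5/2 → (91/8, 1/4)
  seg 5: down by d7 = 51/4 → (91/8, -25/2)
  seg 6: down by d3 = 1/4 → (91/8, -51/4)
  seg 7: down by d5 = 5 → (91/8, -71/4)
  seg 8: down by d9 = 20 → (91/8, -151/4)
  seg 9: left by d6 = 33/8 → (29/4, -151/4)
  seg 10: down by d12 = 15/4 → (29/4, -83/2)

d6 = 33/8
d7 = 51/4
d8 = 9/5
d9 = 20
d10 = 51/8
d11 = 33
d12 = 15/4
endpoint = (29/4, -83/2)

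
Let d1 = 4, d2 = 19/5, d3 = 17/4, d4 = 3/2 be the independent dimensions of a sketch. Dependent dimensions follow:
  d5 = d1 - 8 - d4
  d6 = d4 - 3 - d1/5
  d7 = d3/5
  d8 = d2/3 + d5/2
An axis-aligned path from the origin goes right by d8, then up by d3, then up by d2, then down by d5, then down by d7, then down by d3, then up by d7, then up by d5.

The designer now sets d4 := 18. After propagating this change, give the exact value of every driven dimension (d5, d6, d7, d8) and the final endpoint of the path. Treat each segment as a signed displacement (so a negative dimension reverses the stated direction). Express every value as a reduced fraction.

Apply edit: d4 := 18
  d5 = d1 - 8 - d4 = -22
  d6 = d4 - 3 - d1/5 = 71/5
  d7 = d3/5 = 17/20
  d8 = d2/3 + d5/2 = -146/15
Walk from origin (0, 0):
  seg 1: right by d8 = -146/15 → (-146/15, 0)
  seg 2: up by d3 = 17/4 → (-146/15, 17/4)
  seg 3: up by d2 = 19/5 → (-146/15, 161/20)
  seg 4: down by d5 = -22 → (-146/15, 601/20)
  seg 5: down by d7 = 17/20 → (-146/15, 146/5)
  seg 6: down by d3 = 17/4 → (-146/15, 499/20)
  seg 7: up by d7 = 17/20 → (-146/15, 129/5)
  seg 8: up by d5 = -22 → (-146/15, 19/5)

d5 = -22
d6 = 71/5
d7 = 17/20
d8 = -146/15
endpoint = (-146/15, 19/5)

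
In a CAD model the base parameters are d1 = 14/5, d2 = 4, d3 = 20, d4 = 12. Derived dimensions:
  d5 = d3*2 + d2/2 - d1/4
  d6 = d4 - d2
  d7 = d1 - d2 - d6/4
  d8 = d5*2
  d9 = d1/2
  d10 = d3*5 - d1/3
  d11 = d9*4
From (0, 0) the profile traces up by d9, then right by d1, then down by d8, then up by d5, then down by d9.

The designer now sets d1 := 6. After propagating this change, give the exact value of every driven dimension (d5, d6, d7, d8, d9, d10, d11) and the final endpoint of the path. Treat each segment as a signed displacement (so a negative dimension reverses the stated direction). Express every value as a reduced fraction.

Apply edit: d1 := 6
  d5 = d3*2 + d2/2 - d1/4 = 81/2
  d6 = d4 - d2 = 8
  d7 = d1 - d2 - d6/4 = 0
  d8 = d5*2 = 81
  d9 = d1/2 = 3
  d10 = d3*5 - d1/3 = 98
  d11 = d9*4 = 12
Walk from origin (0, 0):
  seg 1: up by d9 = 3 → (0, 3)
  seg 2: right by d1 = 6 → (6, 3)
  seg 3: down by d8 = 81 → (6, -78)
  seg 4: up by d5 = 81/2 → (6, -75/2)
  seg 5: down by d9 = 3 → (6, -81/2)

d5 = 81/2
d6 = 8
d7 = 0
d8 = 81
d9 = 3
d10 = 98
d11 = 12
endpoint = (6, -81/2)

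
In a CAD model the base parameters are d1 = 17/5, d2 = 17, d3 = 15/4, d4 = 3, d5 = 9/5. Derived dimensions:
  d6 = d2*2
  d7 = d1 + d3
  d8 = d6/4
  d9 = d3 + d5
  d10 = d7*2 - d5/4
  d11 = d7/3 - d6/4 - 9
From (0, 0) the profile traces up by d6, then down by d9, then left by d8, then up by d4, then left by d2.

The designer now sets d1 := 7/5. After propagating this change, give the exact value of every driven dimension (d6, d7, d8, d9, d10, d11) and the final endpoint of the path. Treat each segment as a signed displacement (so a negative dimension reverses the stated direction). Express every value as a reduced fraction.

Apply edit: d1 := 7/5
  d6 = d2*2 = 34
  d7 = d1 + d3 = 103/20
  d8 = d6/4 = 17/2
  d9 = d3 + d5 = 111/20
  d10 = d7*2 - d5/4 = 197/20
  d11 = d7/3 - d6/4 - 9 = -947/60
Walk from origin (0, 0):
  seg 1: up by d6 = 34 → (0, 34)
  seg 2: down by d9 = 111/20 → (0, 569/20)
  seg 3: left by d8 = 17/2 → (-17/2, 569/20)
  seg 4: up by d4 = 3 → (-17/2, 629/20)
  seg 5: left by d2 = 17 → (-51/2, 629/20)

d6 = 34
d7 = 103/20
d8 = 17/2
d9 = 111/20
d10 = 197/20
d11 = -947/60
endpoint = (-51/2, 629/20)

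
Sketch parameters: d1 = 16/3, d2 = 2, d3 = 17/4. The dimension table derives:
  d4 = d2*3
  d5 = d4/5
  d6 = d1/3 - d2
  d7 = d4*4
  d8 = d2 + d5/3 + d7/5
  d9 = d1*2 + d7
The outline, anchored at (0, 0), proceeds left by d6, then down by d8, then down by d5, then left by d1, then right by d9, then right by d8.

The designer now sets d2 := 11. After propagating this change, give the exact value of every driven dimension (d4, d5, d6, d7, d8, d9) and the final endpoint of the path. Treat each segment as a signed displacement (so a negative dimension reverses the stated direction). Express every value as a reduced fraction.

Apply edit: d2 := 11
  d4 = d2*3 = 33
  d5 = d4/5 = 33/5
  d6 = d1/3 - d2 = -83/9
  d7 = d4*4 = 132
  d8 = d2 + d5/3 + d7/5 = 198/5
  d9 = d1*2 + d7 = 428/3
Walk from origin (0, 0):
  seg 1: left by d6 = -83/9 → (83/9, 0)
  seg 2: down by d8 = 198/5 → (83/9, -198/5)
  seg 3: down by d5 = 33/5 → (83/9, -231/5)
  seg 4: left by d1 = 16/3 → (35/9, -231/5)
  seg 5: right by d9 = 428/3 → (1319/9, -231/5)
  seg 6: right by d8 = 198/5 → (8377/45, -231/5)

d4 = 33
d5 = 33/5
d6 = -83/9
d7 = 132
d8 = 198/5
d9 = 428/3
endpoint = (8377/45, -231/5)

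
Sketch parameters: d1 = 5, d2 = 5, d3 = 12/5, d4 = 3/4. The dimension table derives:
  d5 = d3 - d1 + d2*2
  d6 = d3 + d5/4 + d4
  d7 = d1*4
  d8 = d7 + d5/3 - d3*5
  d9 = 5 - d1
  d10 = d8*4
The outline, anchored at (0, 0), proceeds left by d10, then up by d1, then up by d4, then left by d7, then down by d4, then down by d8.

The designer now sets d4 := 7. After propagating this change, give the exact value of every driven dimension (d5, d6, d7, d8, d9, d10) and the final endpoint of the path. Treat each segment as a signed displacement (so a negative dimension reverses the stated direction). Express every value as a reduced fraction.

d5 = 37/5
d6 = 45/4
d7 = 20
d8 = 157/15
d9 = 0
d10 = 628/15
endpoint = (-928/15, -82/15)

Apply edit: d4 := 7
  d5 = d3 - d1 + d2*2 = 37/5
  d6 = d3 + d5/4 + d4 = 45/4
  d7 = d1*4 = 20
  d8 = d7 + d5/3 - d3*5 = 157/15
  d9 = 5 - d1 = 0
  d10 = d8*4 = 628/15
Walk from origin (0, 0):
  seg 1: left by d10 = 628/15 → (-628/15, 0)
  seg 2: up by d1 = 5 → (-628/15, 5)
  seg 3: up by d4 = 7 → (-628/15, 12)
  seg 4: left by d7 = 20 → (-928/15, 12)
  seg 5: down by d4 = 7 → (-928/15, 5)
  seg 6: down by d8 = 157/15 → (-928/15, -82/15)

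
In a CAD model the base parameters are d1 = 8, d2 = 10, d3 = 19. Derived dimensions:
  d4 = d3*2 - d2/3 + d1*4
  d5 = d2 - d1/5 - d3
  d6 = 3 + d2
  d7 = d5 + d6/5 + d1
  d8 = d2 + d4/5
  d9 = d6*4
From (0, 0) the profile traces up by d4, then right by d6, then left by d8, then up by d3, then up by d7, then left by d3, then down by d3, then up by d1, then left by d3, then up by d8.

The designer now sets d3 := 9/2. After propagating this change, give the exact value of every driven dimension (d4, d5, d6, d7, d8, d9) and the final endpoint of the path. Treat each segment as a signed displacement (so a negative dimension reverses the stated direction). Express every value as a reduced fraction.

Apply edit: d3 := 9/2
  d4 = d3*2 - d2/3 + d1*4 = 113/3
  d5 = d2 - d1/5 - d3 = 39/10
  d6 = 3 + d2 = 13
  d7 = d5 + d6/5 + d1 = 29/2
  d8 = d2 + d4/5 = 263/15
  d9 = d6*4 = 52
Walk from origin (0, 0):
  seg 1: up by d4 = 113/3 → (0, 113/3)
  seg 2: right by d6 = 13 → (13, 113/3)
  seg 3: left by d8 = 263/15 → (-68/15, 113/3)
  seg 4: up by d3 = 9/2 → (-68/15, 253/6)
  seg 5: up by d7 = 29/2 → (-68/15, 170/3)
  seg 6: left by d3 = 9/2 → (-271/30, 170/3)
  seg 7: down by d3 = 9/2 → (-271/30, 313/6)
  seg 8: up by d1 = 8 → (-271/30, 361/6)
  seg 9: left by d3 = 9/2 → (-203/15, 361/6)
  seg 10: up by d8 = 263/15 → (-203/15, 777/10)

d4 = 113/3
d5 = 39/10
d6 = 13
d7 = 29/2
d8 = 263/15
d9 = 52
endpoint = (-203/15, 777/10)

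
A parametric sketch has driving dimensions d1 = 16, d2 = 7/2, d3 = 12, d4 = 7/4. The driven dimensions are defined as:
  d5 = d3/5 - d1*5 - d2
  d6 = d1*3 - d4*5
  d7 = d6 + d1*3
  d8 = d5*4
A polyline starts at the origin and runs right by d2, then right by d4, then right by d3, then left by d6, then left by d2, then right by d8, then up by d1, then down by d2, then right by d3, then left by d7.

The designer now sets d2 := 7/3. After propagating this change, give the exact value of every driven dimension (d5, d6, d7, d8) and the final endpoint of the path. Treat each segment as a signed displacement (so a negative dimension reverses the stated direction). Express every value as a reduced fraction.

Apply edit: d2 := 7/3
  d5 = d3/5 - d1*5 - d2 = -1199/15
  d6 = d1*3 - d4*5 = 157/4
  d7 = d6 + d1*3 = 349/4
  d8 = d5*4 = -4796/15
Walk from origin (0, 0):
  seg 1: right by d2 = 7/3 → (7/3, 0)
  seg 2: right by d4 = 7/4 → (49/12, 0)
  seg 3: right by d3 = 12 → (193/12, 0)
  seg 4: left by d6 = 157/4 → (-139/6, 0)
  seg 5: left by d2 = 7/3 → (-51/2, 0)
  seg 6: right by d8 = -4796/15 → (-10357/30, 0)
  seg 7: up by d1 = 16 → (-10357/30, 16)
  seg 8: down by d2 = 7/3 → (-10357/30, 41/3)
  seg 9: right by d3 = 12 → (-9997/30, 41/3)
  seg 10: left by d7 = 349/4 → (-25229/60, 41/3)

d5 = -1199/15
d6 = 157/4
d7 = 349/4
d8 = -4796/15
endpoint = (-25229/60, 41/3)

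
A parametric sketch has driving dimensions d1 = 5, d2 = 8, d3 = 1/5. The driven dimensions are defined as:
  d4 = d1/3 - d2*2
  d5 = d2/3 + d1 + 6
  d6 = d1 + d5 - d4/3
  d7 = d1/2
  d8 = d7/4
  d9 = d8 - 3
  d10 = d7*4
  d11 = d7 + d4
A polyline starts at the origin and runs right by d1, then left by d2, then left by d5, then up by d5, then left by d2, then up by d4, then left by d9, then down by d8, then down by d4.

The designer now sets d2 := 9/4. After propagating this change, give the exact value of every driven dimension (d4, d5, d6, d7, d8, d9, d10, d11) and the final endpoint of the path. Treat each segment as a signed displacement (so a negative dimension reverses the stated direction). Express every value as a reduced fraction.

Apply edit: d2 := 9/4
  d4 = d1/3 - d2*2 = -17/6
  d5 = d2/3 + d1 + 6 = 47/4
  d6 = d1 + d5 - d4/3 = 637/36
  d7 = d1/2 = 5/2
  d8 = d7/4 = 5/8
  d9 = d8 - 3 = -19/8
  d10 = d7*4 = 10
  d11 = d7 + d4 = -1/3
Walk from origin (0, 0):
  seg 1: right by d1 = 5 → (5, 0)
  seg 2: left by d2 = 9/4 → (11/4, 0)
  seg 3: left by d5 = 47/4 → (-9, 0)
  seg 4: up by d5 = 47/4 → (-9, 47/4)
  seg 5: left by d2 = 9/4 → (-45/4, 47/4)
  seg 6: up by d4 = -17/6 → (-45/4, 107/12)
  seg 7: left by d9 = -19/8 → (-71/8, 107/12)
  seg 8: down by d8 = 5/8 → (-71/8, 199/24)
  seg 9: down by d4 = -17/6 → (-71/8, 89/8)

d4 = -17/6
d5 = 47/4
d6 = 637/36
d7 = 5/2
d8 = 5/8
d9 = -19/8
d10 = 10
d11 = -1/3
endpoint = (-71/8, 89/8)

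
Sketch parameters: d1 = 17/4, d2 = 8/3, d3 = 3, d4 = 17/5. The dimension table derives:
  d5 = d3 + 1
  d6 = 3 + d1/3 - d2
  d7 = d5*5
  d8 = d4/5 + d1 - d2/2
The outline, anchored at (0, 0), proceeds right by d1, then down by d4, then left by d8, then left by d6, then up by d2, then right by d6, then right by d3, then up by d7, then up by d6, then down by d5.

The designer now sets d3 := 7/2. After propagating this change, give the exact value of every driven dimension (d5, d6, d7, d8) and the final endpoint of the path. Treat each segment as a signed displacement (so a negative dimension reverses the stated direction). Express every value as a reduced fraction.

d5 = 9/2
d6 = 7/4
d7 = 45/2
d8 = 1079/300
endpoint = (623/150, 1141/60)

Apply edit: d3 := 7/2
  d5 = d3 + 1 = 9/2
  d6 = 3 + d1/3 - d2 = 7/4
  d7 = d5*5 = 45/2
  d8 = d4/5 + d1 - d2/2 = 1079/300
Walk from origin (0, 0):
  seg 1: right by d1 = 17/4 → (17/4, 0)
  seg 2: down by d4 = 17/5 → (17/4, -17/5)
  seg 3: left by d8 = 1079/300 → (49/75, -17/5)
  seg 4: left by d6 = 7/4 → (-329/300, -17/5)
  seg 5: up by d2 = 8/3 → (-329/300, -11/15)
  seg 6: right by d6 = 7/4 → (49/75, -11/15)
  seg 7: right by d3 = 7/2 → (623/150, -11/15)
  seg 8: up by d7 = 45/2 → (623/150, 653/30)
  seg 9: up by d6 = 7/4 → (623/150, 1411/60)
  seg 10: down by d5 = 9/2 → (623/150, 1141/60)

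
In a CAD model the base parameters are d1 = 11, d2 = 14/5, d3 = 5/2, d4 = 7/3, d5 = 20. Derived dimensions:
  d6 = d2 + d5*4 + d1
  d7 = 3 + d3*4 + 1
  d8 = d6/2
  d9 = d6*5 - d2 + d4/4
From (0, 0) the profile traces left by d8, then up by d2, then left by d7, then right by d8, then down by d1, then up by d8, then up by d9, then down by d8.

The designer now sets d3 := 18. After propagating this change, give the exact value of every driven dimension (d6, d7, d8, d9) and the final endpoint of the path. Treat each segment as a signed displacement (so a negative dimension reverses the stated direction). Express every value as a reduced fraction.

d6 = 469/5
d7 = 76
d8 = 469/10
d9 = 28007/60
endpoint = (-76, 5503/12)

Apply edit: d3 := 18
  d6 = d2 + d5*4 + d1 = 469/5
  d7 = 3 + d3*4 + 1 = 76
  d8 = d6/2 = 469/10
  d9 = d6*5 - d2 + d4/4 = 28007/60
Walk from origin (0, 0):
  seg 1: left by d8 = 469/10 → (-469/10, 0)
  seg 2: up by d2 = 14/5 → (-469/10, 14/5)
  seg 3: left by d7 = 76 → (-1229/10, 14/5)
  seg 4: right by d8 = 469/10 → (-76, 14/5)
  seg 5: down by d1 = 11 → (-76, -41/5)
  seg 6: up by d8 = 469/10 → (-76, 387/10)
  seg 7: up by d9 = 28007/60 → (-76, 30329/60)
  seg 8: down by d8 = 469/10 → (-76, 5503/12)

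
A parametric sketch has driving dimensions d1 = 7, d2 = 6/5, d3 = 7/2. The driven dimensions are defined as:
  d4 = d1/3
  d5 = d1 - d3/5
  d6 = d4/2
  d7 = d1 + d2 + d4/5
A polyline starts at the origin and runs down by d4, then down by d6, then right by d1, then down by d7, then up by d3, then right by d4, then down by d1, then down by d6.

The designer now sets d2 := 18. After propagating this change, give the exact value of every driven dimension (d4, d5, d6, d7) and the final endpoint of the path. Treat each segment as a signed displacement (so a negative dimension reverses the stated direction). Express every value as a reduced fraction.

Apply edit: d2 := 18
  d4 = d1/3 = 7/3
  d5 = d1 - d3/5 = 63/10
  d6 = d4/2 = 7/6
  d7 = d1 + d2 + d4/5 = 382/15
Walk from origin (0, 0):
  seg 1: down by d4 = 7/3 → (0, -7/3)
  seg 2: down by d6 = 7/6 → (0, -7/2)
  seg 3: right by d1 = 7 → (7, -7/2)
  seg 4: down by d7 = 382/15 → (7, -869/30)
  seg 5: up by d3 = 7/2 → (7, -382/15)
  seg 6: right by d4 = 7/3 → (28/3, -382/15)
  seg 7: down by d1 = 7 → (28/3, -487/15)
  seg 8: down by d6 = 7/6 → (28/3, -1009/30)

d4 = 7/3
d5 = 63/10
d6 = 7/6
d7 = 382/15
endpoint = (28/3, -1009/30)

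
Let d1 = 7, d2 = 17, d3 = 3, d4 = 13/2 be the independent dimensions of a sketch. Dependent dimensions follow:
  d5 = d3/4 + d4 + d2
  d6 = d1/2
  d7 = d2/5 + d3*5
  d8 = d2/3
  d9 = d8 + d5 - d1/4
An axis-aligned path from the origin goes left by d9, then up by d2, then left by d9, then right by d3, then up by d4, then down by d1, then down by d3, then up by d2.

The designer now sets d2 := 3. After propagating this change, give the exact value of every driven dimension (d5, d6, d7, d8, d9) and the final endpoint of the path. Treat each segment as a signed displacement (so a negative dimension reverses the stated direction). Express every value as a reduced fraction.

d5 = 41/4
d6 = 7/2
d7 = 78/5
d8 = 1
d9 = 19/2
endpoint = (-16, 5/2)

Apply edit: d2 := 3
  d5 = d3/4 + d4 + d2 = 41/4
  d6 = d1/2 = 7/2
  d7 = d2/5 + d3*5 = 78/5
  d8 = d2/3 = 1
  d9 = d8 + d5 - d1/4 = 19/2
Walk from origin (0, 0):
  seg 1: left by d9 = 19/2 → (-19/2, 0)
  seg 2: up by d2 = 3 → (-19/2, 3)
  seg 3: left by d9 = 19/2 → (-19, 3)
  seg 4: right by d3 = 3 → (-16, 3)
  seg 5: up by d4 = 13/2 → (-16, 19/2)
  seg 6: down by d1 = 7 → (-16, 5/2)
  seg 7: down by d3 = 3 → (-16, -1/2)
  seg 8: up by d2 = 3 → (-16, 5/2)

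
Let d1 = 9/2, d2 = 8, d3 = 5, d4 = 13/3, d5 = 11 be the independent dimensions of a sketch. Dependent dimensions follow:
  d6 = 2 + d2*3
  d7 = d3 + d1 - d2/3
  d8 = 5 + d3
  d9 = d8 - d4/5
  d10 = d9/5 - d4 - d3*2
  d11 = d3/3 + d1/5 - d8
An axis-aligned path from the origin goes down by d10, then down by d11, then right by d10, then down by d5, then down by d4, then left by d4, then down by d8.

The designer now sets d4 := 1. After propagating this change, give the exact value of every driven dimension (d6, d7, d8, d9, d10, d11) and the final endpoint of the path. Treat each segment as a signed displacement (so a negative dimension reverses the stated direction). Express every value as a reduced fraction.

d6 = 26
d7 = 41/6
d8 = 10
d9 = 49/5
d10 = -226/25
d11 = -223/30
endpoint = (-251/25, -829/150)

Apply edit: d4 := 1
  d6 = 2 + d2*3 = 26
  d7 = d3 + d1 - d2/3 = 41/6
  d8 = 5 + d3 = 10
  d9 = d8 - d4/5 = 49/5
  d10 = d9/5 - d4 - d3*2 = -226/25
  d11 = d3/3 + d1/5 - d8 = -223/30
Walk from origin (0, 0):
  seg 1: down by d10 = -226/25 → (0, 226/25)
  seg 2: down by d11 = -223/30 → (0, 2471/150)
  seg 3: right by d10 = -226/25 → (-226/25, 2471/150)
  seg 4: down by d5 = 11 → (-226/25, 821/150)
  seg 5: down by d4 = 1 → (-226/25, 671/150)
  seg 6: left by d4 = 1 → (-251/25, 671/150)
  seg 7: down by d8 = 10 → (-251/25, -829/150)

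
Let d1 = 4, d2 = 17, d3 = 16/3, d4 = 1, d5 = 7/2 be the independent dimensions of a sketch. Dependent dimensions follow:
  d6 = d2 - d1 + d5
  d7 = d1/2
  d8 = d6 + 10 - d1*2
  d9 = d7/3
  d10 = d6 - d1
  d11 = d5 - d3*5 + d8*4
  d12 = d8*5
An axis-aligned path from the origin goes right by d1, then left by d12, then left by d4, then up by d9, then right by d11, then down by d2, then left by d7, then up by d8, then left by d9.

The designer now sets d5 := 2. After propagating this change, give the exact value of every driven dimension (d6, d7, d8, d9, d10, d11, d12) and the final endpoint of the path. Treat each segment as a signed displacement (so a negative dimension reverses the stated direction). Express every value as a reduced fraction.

Apply edit: d5 := 2
  d6 = d2 - d1 + d5 = 15
  d7 = d1/2 = 2
  d8 = d6 + 10 - d1*2 = 17
  d9 = d7/3 = 2/3
  d10 = d6 - d1 = 11
  d11 = d5 - d3*5 + d8*4 = 130/3
  d12 = d8*5 = 85
Walk from origin (0, 0):
  seg 1: right by d1 = 4 → (4, 0)
  seg 2: left by d12 = 85 → (-81, 0)
  seg 3: left by d4 = 1 → (-82, 0)
  seg 4: up by d9 = 2/3 → (-82, 2/3)
  seg 5: right by d11 = 130/3 → (-116/3, 2/3)
  seg 6: down by d2 = 17 → (-116/3, -49/3)
  seg 7: left by d7 = 2 → (-122/3, -49/3)
  seg 8: up by d8 = 17 → (-122/3, 2/3)
  seg 9: left by d9 = 2/3 → (-124/3, 2/3)

d6 = 15
d7 = 2
d8 = 17
d9 = 2/3
d10 = 11
d11 = 130/3
d12 = 85
endpoint = (-124/3, 2/3)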